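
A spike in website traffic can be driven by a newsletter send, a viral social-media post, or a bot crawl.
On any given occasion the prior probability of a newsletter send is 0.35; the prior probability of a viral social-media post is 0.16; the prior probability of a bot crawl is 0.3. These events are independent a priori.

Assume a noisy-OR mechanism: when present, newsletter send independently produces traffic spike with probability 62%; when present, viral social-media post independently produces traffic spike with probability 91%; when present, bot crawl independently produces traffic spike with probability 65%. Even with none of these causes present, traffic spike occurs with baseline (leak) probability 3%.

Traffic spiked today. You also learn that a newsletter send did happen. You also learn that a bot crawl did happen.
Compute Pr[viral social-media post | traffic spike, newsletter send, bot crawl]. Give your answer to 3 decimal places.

Under noisy-OR, P(traffic spike | causes) = 1 − (1−0.03)·∏(1−qᵢ) over the active causes.
For the numerator, keep only viral social-media post=true terms: 0.988389·0.16 = 0.158142
Normalizer over all consistent configurations: 0.87099·0.84 + 0.988389·0.16 = 0.889774
Posterior = 0.158142 / 0.889774 ≈ 0.178

Pr[viral social-media post | traffic spike, newsletter send, bot crawl] ≈ 0.178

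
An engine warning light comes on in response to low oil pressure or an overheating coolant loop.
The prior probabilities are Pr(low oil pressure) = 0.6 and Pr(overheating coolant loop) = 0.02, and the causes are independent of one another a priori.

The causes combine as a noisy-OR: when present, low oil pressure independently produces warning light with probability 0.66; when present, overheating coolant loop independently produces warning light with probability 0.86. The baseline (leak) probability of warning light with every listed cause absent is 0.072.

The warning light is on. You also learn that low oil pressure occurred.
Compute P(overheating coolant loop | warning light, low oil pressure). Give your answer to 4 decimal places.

P(overheating coolant loop | warning light, low oil pressure) ≈ 0.0277

Under noisy-OR, P(warning light | causes) = 1 − (1−0.072)·∏(1−qᵢ) over the active causes.
Numerator (weight on configurations with overheating coolant loop): 0.955827·0.02 = 0.019117
The normalizing constant is 0.68448·0.98 + 0.955827·0.02 = 0.689907
P(overheating coolant loop | warning light, low oil pressure) = 0.019117/0.689907 ≈ 0.0277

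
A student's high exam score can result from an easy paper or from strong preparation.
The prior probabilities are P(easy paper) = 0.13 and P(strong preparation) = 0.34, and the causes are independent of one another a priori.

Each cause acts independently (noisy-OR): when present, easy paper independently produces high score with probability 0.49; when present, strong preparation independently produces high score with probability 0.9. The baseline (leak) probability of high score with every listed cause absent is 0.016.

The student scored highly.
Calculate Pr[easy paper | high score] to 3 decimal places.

Pr[easy paper | high score] ≈ 0.235

Under noisy-OR, P(high score | causes) = 1 − (1−0.016)·∏(1−qᵢ) over the active causes.
For the numerator, keep only easy paper=true terms: 0.042742 + 0.041982 = 0.084724
The normalizing constant is 0.016×0.87×0.66 + 0.9016×0.87×0.34 + 0.49816×0.13×0.66 + 0.949816×0.13×0.34 = 0.360604
Posterior = 0.084724 / 0.360604 ≈ 0.235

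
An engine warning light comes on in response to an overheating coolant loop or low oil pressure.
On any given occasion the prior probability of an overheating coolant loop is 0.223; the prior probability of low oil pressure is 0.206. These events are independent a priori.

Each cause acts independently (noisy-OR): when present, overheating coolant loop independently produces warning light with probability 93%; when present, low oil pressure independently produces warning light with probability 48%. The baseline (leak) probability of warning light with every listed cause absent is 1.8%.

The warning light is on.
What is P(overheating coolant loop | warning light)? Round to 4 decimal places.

Under noisy-OR, P(warning light | causes) = 1 − (1−0.018)·∏(1−qᵢ) over the active causes.
P(warning light) = 0.018·0.777·0.794 + 0.48936·0.777·0.206 + 0.93126·0.223·0.794 + 0.964255·0.223·0.206 = 0.011105 + 0.078328 + 0.164891 + 0.044296 = 0.298620
The overheating coolant loop-present share is 0.164891 + 0.044296 = 0.209187.
So P(overheating coolant loop | warning light) = 0.209187/0.298620 ≈ 0.7005.

P(overheating coolant loop | warning light) ≈ 0.7005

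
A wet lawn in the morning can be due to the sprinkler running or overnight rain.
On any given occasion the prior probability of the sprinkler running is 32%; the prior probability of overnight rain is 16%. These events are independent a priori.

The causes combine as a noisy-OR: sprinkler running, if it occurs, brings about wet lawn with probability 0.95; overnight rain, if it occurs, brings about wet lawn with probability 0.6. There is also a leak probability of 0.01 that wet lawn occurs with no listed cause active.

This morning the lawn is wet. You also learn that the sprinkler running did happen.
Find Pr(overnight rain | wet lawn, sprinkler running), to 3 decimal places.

Pr(overnight rain | wet lawn, sprinkler running) ≈ 0.164

Under noisy-OR, P(wet lawn | causes) = 1 − (1−0.01)·∏(1−qᵢ) over the active causes.
By total probability over both values of overnight rain:
  P(wet lawn | sprinkler running) = 0.9505*0.84 + 0.9802*0.16
        = 0.798420 + 0.156832 = 0.955252
The terms with overnight rain present sum to 0.156832, so
  P(overnight rain | wet lawn, sprinkler running) = 0.156832 / 0.955252 ≈ 0.164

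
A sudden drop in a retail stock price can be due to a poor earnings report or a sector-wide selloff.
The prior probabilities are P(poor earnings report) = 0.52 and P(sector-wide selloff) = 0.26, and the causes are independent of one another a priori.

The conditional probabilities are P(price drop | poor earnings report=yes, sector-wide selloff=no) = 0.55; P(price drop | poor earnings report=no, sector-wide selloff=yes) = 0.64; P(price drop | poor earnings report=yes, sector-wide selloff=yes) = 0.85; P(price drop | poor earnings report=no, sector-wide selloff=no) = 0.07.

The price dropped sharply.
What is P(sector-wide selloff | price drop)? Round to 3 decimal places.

P(sector-wide selloff | price drop) ≈ 0.452

By total probability over the 4 (poor earnings report, sector-wide selloff) configurations:
  P(price drop) = 0.07*0.48*0.74 + 0.64*0.48*0.26 + 0.55*0.52*0.74 + 0.85*0.52*0.26
        = 0.024864 + 0.079872 + 0.211640 + 0.114920 = 0.431296
Configurations with sector-wide selloff contribute 0.194792, so
  P(sector-wide selloff | price drop) = 0.194792 / 0.431296 ≈ 0.452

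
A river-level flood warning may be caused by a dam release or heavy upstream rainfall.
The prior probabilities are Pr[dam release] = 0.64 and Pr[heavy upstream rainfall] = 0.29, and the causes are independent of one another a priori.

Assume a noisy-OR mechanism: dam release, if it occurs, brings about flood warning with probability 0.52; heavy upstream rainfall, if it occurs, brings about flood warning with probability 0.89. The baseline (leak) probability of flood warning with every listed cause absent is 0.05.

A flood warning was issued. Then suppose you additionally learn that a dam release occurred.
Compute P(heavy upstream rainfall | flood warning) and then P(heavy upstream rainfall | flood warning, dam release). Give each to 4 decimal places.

P(heavy upstream rainfall | flood warning) ≈ 0.5093; P(heavy upstream rainfall | flood warning, dam release) ≈ 0.4163

Under noisy-OR, P(flood warning | causes) = 1 − (1−0.05)·∏(1−qᵢ) over the active causes.
Sum P(flood warning|·) weighted by the priors over the 4 (dam release, heavy upstream rainfall) configurations:
  P(flood warning) = 0.05·0.36·0.71 + 0.8955·0.36·0.29 + 0.544·0.64·0.71 + 0.94984·0.64·0.29
        = 0.012780 + 0.093490 + 0.247194 + 0.176290 = 0.529754
Keeping only the heavy upstream rainfall-present terms gives 0.269780, so
  P(heavy upstream rainfall | flood warning) = 0.269780 / 0.529754 ≈ 0.5093

Now condition on the additional information:
Sum P(flood warning|·) weighted by the priors over both values of heavy upstream rainfall:
  P(flood warning | dam release) = 0.544*0.71 + 0.94984*0.29
        = 0.386240 + 0.275454 = 0.661694
Keeping only the heavy upstream rainfall-present terms gives 0.275454, so
  P(heavy upstream rainfall | flood warning, dam release) = 0.275454 / 0.661694 ≈ 0.4163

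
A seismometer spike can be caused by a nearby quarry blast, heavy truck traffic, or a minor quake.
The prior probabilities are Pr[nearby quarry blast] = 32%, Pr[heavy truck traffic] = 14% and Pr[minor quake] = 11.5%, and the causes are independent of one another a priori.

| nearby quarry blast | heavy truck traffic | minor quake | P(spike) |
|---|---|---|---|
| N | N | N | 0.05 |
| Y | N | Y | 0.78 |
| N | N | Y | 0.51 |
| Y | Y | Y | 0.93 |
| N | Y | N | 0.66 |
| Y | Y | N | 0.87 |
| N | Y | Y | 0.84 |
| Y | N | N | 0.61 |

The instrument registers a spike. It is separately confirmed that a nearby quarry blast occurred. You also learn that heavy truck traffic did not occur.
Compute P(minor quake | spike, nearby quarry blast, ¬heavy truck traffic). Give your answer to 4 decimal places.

Weight on minor quake=true, given the evidence: 0.78*0.115 = 0.089700
The normalizing constant is 0.61*0.885 + 0.78*0.115 = 0.629550
P(minor quake | spike, nearby quarry blast, ¬heavy truck traffic) = 0.089700/0.629550 ≈ 0.1425

P(minor quake | spike, nearby quarry blast, ¬heavy truck traffic) ≈ 0.1425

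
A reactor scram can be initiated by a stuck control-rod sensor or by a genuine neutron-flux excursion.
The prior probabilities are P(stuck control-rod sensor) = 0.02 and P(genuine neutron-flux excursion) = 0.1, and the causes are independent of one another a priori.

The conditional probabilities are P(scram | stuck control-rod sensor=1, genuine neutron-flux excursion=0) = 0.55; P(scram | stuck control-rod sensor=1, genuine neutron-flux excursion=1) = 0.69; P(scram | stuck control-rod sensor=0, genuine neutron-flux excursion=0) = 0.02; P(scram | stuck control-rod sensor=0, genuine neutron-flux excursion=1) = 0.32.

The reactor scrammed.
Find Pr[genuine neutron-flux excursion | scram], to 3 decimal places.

Weight on genuine neutron-flux excursion=true, given the evidence: 0.031360 + 0.001380 = 0.032740
The normalizing constant is 0.02×0.98×0.9 + 0.32×0.98×0.1 + 0.55×0.02×0.9 + 0.69×0.02×0.1 = 0.060280
Posterior = 0.032740 / 0.060280 ≈ 0.543

Pr[genuine neutron-flux excursion | scram] ≈ 0.543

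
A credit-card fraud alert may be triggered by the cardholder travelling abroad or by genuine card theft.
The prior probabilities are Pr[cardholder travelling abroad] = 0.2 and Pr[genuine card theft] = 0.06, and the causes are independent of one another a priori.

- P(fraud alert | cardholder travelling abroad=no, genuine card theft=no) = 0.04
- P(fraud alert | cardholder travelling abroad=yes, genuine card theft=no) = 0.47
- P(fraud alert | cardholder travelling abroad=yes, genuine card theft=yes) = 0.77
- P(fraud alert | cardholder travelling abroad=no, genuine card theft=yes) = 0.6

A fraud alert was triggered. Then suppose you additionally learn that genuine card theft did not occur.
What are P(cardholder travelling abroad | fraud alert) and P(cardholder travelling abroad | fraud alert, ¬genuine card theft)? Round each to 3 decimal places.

Enumerate the 4 (cardholder travelling abroad, genuine card theft) configurations and weight by the priors:
  P(fraud alert) = 0.04*0.8*0.94 + 0.6*0.8*0.06 + 0.47*0.2*0.94 + 0.77*0.2*0.06
        = 0.030080 + 0.028800 + 0.088360 + 0.009240 = 0.156480
Configurations with cardholder travelling abroad contribute 0.097600, so
  P(cardholder travelling abroad | fraud alert) = 0.097600 / 0.156480 ≈ 0.624

Now also conditioning on genuine card theft≠true:
P(fraud alert | ¬genuine card theft) = 0.04·0.8 + 0.47·0.2 = 0.032000 + 0.094000 = 0.126000
Of this, 0.094000 comes from 0.47·0.2 (the cardholder travelling abroad=true cases).
Hence the posterior is 0.094000/0.126000 ≈ 0.746.
With genuine card theft excluded, cardholder travelling abroad must carry more of the explanatory weight for the fraud alert.

P(cardholder travelling abroad | fraud alert) ≈ 0.624; P(cardholder travelling abroad | fraud alert, ¬genuine card theft) ≈ 0.746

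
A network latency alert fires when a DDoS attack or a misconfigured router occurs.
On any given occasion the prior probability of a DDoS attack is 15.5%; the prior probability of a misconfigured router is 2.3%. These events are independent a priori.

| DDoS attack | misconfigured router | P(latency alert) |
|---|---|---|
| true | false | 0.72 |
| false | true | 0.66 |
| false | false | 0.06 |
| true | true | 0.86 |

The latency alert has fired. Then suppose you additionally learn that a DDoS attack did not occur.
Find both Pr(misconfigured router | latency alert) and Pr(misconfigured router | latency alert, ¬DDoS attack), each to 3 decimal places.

P(latency alert) = 0.06*0.845*0.977 + 0.66*0.845*0.023 + 0.72*0.155*0.977 + 0.86*0.155*0.023 = 0.049534 + 0.012827 + 0.109033 + 0.003066 = 0.174460
The misconfigured router-present share is 0.012827 + 0.003066 = 0.015893.
Hence the posterior is 0.015893/0.174460 ≈ 0.091.

Now also conditioning on DDoS attack≠true:
Numerator (weight on configurations with misconfigured router): 0.66·0.023 = 0.015180
The normalizing constant is 0.06·0.977 + 0.66·0.023 = 0.073800
P(misconfigured router | latency alert, ¬DDoS attack) = 0.015180/0.073800 ≈ 0.206
With DDoS attack excluded, misconfigured router must carry more of the explanatory weight for the latency alert.

Pr(misconfigured router | latency alert) ≈ 0.091; Pr(misconfigured router | latency alert, ¬DDoS attack) ≈ 0.206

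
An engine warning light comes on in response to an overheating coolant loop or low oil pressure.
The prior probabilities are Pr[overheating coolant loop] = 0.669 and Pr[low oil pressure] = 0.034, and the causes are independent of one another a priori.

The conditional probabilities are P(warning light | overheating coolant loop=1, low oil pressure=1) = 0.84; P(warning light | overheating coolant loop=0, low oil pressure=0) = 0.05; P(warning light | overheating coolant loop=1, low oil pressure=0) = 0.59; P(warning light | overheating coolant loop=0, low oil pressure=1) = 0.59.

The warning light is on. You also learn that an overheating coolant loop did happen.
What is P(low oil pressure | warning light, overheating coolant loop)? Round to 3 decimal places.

Weight on low oil pressure=true, given the evidence: 0.84*0.034 = 0.028560
Denominator P(warning light | overheating coolant loop): 0.59*0.966 + 0.84*0.034 = 0.598500
P(low oil pressure | warning light, overheating coolant loop) = 0.028560/0.598500 ≈ 0.048

P(low oil pressure | warning light, overheating coolant loop) ≈ 0.048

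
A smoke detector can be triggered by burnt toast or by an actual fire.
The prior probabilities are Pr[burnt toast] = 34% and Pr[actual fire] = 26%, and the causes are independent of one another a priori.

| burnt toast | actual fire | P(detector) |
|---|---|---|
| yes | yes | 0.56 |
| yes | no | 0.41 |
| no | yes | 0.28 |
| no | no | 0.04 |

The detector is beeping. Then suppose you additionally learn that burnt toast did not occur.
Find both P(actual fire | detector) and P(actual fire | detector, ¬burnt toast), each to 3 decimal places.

P(actual fire | detector) ≈ 0.443; P(actual fire | detector, ¬burnt toast) ≈ 0.711

Sum P(detector|·) weighted by the priors over the 4 (burnt toast, actual fire) configurations:
  P(detector) = 0.04×0.66×0.74 + 0.28×0.66×0.26 + 0.41×0.34×0.74 + 0.56×0.34×0.26
        = 0.019536 + 0.048048 + 0.103156 + 0.049504 = 0.220244
Configurations with actual fire contribute 0.097552, so
  P(actual fire | detector) = 0.097552 / 0.220244 ≈ 0.443

With the extra evidence:
Weight on actual fire=true, given the evidence: 0.28×0.26 = 0.072800
Normalizer over all consistent configurations: 0.04×0.74 + 0.28×0.26 = 0.102400
P(actual fire | detector, ¬burnt toast) = 0.072800/0.102400 ≈ 0.711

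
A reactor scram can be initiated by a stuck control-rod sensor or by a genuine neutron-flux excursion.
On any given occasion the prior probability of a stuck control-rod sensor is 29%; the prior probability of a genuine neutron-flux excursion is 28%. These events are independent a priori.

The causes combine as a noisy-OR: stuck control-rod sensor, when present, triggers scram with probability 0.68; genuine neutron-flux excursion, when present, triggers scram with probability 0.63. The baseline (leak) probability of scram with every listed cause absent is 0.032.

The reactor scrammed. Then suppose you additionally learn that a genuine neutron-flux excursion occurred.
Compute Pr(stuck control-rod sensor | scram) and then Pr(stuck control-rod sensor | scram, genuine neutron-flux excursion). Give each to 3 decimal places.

Pr(stuck control-rod sensor | scram) ≈ 0.600; Pr(stuck control-rod sensor | scram, genuine neutron-flux excursion) ≈ 0.360

Under noisy-OR, P(scram | causes) = 1 − (1−0.032)·∏(1−qᵢ) over the active causes.
P(scram) = 0.032·0.71·0.72 + 0.64184·0.71·0.28 + 0.69024·0.29·0.72 + 0.885389·0.29·0.28 = 0.016358 + 0.127598 + 0.144122 + 0.071894 = 0.359972
The stuck control-rod sensor-present share is 0.144122 + 0.071894 = 0.216016.
Hence the posterior is 0.216016/0.359972 ≈ 0.600.

Now condition on the additional information:
By total probability over both values of stuck control-rod sensor:
  P(scram | genuine neutron-flux excursion) = 0.64184·0.71 + 0.885389·0.29
        = 0.455706 + 0.256763 = 0.712469
Keeping only the stuck control-rod sensor-present terms gives 0.256763, so
  P(stuck control-rod sensor | scram, genuine neutron-flux excursion) = 0.256763 / 0.712469 ≈ 0.360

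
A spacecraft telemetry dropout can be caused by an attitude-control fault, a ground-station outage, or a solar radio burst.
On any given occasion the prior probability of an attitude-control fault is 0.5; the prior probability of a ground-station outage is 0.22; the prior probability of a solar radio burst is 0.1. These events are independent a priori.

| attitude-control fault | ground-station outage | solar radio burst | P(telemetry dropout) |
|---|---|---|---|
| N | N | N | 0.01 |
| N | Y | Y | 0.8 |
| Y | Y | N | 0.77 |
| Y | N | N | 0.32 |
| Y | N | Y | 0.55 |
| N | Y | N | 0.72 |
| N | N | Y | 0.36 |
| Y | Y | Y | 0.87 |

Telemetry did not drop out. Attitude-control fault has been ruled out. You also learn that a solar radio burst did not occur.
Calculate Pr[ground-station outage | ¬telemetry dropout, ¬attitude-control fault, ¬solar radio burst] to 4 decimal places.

Sum P(¬telemetry dropout|·) weighted by the priors over both values of ground-station outage:
  P(¬telemetry dropout | ¬attitude-control fault, ¬solar radio burst) = 0.99×0.78 + 0.28×0.22
        = 0.772200 + 0.061600 = 0.833800
Configurations with ground-station outage contribute 0.061600, so
  P(ground-station outage | ¬telemetry dropout, ¬attitude-control fault, ¬solar radio burst) = 0.061600 / 0.833800 ≈ 0.0739

Pr[ground-station outage | ¬telemetry dropout, ¬attitude-control fault, ¬solar radio burst] ≈ 0.0739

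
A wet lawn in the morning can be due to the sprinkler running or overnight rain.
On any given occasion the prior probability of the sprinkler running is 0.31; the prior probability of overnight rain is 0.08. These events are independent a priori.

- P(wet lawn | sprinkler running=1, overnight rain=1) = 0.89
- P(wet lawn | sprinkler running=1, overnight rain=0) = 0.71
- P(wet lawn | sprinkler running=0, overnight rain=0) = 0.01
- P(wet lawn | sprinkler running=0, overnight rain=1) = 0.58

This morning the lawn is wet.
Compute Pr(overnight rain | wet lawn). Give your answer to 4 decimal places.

Pr(overnight rain | wet lawn) ≈ 0.2057

P(wet lawn) = 0.01×0.69×0.92 + 0.58×0.69×0.08 + 0.71×0.31×0.92 + 0.89×0.31×0.08 = 0.006348 + 0.032016 + 0.202492 + 0.022072 = 0.262928
Restricting to configurations with overnight rain present: 0.032016 + 0.022072 = 0.054088.
So P(overnight rain | wet lawn) = 0.054088/0.262928 ≈ 0.2057.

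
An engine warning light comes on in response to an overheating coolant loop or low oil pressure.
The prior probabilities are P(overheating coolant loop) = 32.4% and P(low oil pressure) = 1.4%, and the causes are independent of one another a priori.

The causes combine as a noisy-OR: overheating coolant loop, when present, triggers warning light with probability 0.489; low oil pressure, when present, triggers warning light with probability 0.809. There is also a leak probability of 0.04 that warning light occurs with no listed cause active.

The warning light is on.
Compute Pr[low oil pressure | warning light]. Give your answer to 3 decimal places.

Pr[low oil pressure | warning light] ≈ 0.059

Under noisy-OR, P(warning light | causes) = 1 − (1−0.04)·∏(1−qᵢ) over the active causes.
Enumerate the 4 (overheating coolant loop, low oil pressure) configurations and weight by the priors:
  P(warning light) = 0.04×0.676×0.986 + 0.81664×0.676×0.014 + 0.50944×0.324×0.986 + 0.906303×0.324×0.014
        = 0.026661 + 0.007729 + 0.162748 + 0.004111 = 0.201249
Keeping only the low oil pressure-present terms gives 0.011840, so
  P(low oil pressure | warning light) = 0.011840 / 0.201249 ≈ 0.059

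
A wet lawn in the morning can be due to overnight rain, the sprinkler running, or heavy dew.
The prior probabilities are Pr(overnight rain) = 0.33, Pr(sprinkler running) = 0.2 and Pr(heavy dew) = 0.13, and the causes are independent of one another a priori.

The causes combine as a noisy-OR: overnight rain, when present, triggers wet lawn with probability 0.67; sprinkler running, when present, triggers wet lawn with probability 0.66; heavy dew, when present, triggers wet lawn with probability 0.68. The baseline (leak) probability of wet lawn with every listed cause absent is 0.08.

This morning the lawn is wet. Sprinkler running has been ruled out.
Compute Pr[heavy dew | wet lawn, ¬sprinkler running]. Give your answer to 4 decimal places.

Pr[heavy dew | wet lawn, ¬sprinkler running] ≈ 0.2889

Under noisy-OR, P(wet lawn | causes) = 1 − (1−0.08)·∏(1−qᵢ) over the active causes.
P(wet lawn | ¬sprinkler running) = 0.08·0.67·0.87 + 0.7056·0.67·0.13 + 0.6964·0.33·0.87 + 0.902848·0.33·0.13 = 0.046632 + 0.061458 + 0.199936 + 0.038732 = 0.346758
Restricting to configurations with heavy dew present: 0.061458 + 0.038732 = 0.100190.
Hence the posterior is 0.100190/0.346758 ≈ 0.2889.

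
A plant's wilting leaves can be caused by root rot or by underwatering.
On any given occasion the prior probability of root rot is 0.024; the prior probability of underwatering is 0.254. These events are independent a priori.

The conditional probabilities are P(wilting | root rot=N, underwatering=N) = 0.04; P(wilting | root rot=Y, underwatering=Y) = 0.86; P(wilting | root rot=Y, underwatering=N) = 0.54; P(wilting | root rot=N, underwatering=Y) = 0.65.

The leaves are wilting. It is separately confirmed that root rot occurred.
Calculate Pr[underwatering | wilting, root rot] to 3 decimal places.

Pr[underwatering | wilting, root rot] ≈ 0.352

P(wilting | root rot) = 0.54×0.746 + 0.86×0.254 = 0.402840 + 0.218440 = 0.621280
Restricting to configurations with underwatering present: 0.86×0.254 = 0.218440.
Hence the posterior is 0.218440/0.621280 ≈ 0.352.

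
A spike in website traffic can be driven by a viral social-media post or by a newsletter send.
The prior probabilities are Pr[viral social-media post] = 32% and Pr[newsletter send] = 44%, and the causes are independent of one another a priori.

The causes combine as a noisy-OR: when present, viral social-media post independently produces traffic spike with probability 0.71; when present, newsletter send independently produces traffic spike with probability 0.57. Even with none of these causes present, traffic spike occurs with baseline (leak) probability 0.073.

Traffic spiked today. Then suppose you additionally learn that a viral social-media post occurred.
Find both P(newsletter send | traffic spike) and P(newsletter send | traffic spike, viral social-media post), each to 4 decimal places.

P(newsletter send | traffic spike) ≈ 0.6572; P(newsletter send | traffic spike, viral social-media post) ≈ 0.4873

Under noisy-OR, P(traffic spike | causes) = 1 − (1−0.073)·∏(1−qᵢ) over the active causes.
Sum P(traffic spike|·) weighted by the priors over the 4 (viral social-media post, newsletter send) configurations:
  P(traffic spike) = 0.073·0.68·0.56 + 0.60139·0.68·0.44 + 0.73117·0.32·0.56 + 0.884403·0.32·0.44
        = 0.027798 + 0.179936 + 0.131026 + 0.124524 = 0.463284
Keeping only the newsletter send-present terms gives 0.304460, so
  P(newsletter send | traffic spike) = 0.304460 / 0.463284 ≈ 0.6572

With the extra evidence:
For the numerator, keep only newsletter send=true terms: 0.884403×0.44 = 0.389137
Denominator P(traffic spike | viral social-media post): 0.73117×0.56 + 0.884403×0.44 = 0.798592
P(newsletter send | traffic spike, viral social-media post) = 0.389137/0.798592 ≈ 0.4873
The drop from 0.6572 to 0.4873 is the explaining-away (discounting) effect.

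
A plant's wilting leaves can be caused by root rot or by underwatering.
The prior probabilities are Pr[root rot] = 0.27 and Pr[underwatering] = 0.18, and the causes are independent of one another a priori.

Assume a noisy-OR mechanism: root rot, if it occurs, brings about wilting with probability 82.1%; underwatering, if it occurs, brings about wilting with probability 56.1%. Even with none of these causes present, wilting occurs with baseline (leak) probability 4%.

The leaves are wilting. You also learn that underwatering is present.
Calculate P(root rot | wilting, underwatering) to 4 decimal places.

P(root rot | wilting, underwatering) ≈ 0.3715

Under noisy-OR, P(wilting | causes) = 1 − (1−0.04)·∏(1−qᵢ) over the active causes.
By total probability over both values of root rot:
  P(wilting | underwatering) = 0.57856×0.73 + 0.924562×0.27
        = 0.422349 + 0.249632 = 0.671981
Configurations with root rot contribute 0.249632, so
  P(root rot | wilting, underwatering) = 0.249632 / 0.671981 ≈ 0.3715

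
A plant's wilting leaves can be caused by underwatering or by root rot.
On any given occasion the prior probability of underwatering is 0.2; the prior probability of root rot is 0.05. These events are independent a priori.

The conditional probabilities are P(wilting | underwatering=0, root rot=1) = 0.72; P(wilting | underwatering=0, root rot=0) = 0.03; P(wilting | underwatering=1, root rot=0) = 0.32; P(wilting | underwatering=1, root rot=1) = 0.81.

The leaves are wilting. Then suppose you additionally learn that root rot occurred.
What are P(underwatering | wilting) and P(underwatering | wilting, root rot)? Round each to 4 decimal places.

P(underwatering | wilting) ≈ 0.5718; P(underwatering | wilting, root rot) ≈ 0.2195

P(wilting) = 0.03*0.8*0.95 + 0.72*0.8*0.05 + 0.32*0.2*0.95 + 0.81*0.2*0.05 = 0.022800 + 0.028800 + 0.060800 + 0.008100 = 0.120500
The underwatering-present share is 0.060800 + 0.008100 = 0.068900.
P(underwatering | wilting) = 0.068900 / 0.120500 ≈ 0.5718

Now also conditioning on root rot=true:
P(wilting | root rot) = 0.72·0.8 + 0.81·0.2 = 0.576000 + 0.162000 = 0.738000
Restricting to configurations with underwatering present: 0.81·0.2 = 0.162000.
P(underwatering | wilting, root rot) = 0.162000 / 0.738000 ≈ 0.2195
This is intercausal reasoning (explaining away): once root rot accounts for the wilting, underwatering becomes less likely.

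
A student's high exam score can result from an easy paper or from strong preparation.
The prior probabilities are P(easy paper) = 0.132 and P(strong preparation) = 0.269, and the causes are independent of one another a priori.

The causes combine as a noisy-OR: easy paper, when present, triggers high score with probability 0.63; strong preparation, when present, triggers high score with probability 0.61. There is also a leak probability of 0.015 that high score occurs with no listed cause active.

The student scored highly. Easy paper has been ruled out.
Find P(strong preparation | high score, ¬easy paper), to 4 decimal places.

P(strong preparation | high score, ¬easy paper) ≈ 0.9379

Under noisy-OR, P(high score | causes) = 1 − (1−0.015)·∏(1−qᵢ) over the active causes.
Weight on strong preparation=true, given the evidence: 0.61585*0.269 = 0.165664
The normalizing constant is 0.015*0.731 + 0.61585*0.269 = 0.176629
Posterior = 0.165664 / 0.176629 ≈ 0.9379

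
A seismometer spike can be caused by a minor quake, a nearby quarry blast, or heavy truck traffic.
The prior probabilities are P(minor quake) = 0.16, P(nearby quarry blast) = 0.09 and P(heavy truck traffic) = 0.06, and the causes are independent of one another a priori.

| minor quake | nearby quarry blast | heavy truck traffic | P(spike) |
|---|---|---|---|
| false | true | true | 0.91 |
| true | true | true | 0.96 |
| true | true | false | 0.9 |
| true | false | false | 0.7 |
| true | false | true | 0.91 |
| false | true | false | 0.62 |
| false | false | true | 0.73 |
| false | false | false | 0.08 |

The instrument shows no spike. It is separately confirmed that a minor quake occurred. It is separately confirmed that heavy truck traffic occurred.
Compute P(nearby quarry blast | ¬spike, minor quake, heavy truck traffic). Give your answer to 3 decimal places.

P(nearby quarry blast | ¬spike, minor quake, heavy truck traffic) ≈ 0.042

P(¬spike | minor quake, heavy truck traffic) = 0.09×0.91 + 0.04×0.09 = 0.081900 + 0.003600 = 0.085500
Restricting to configurations with nearby quarry blast present: 0.04×0.09 = 0.003600.
P(nearby quarry blast | ¬spike, minor quake, heavy truck traffic) = 0.003600 / 0.085500 ≈ 0.042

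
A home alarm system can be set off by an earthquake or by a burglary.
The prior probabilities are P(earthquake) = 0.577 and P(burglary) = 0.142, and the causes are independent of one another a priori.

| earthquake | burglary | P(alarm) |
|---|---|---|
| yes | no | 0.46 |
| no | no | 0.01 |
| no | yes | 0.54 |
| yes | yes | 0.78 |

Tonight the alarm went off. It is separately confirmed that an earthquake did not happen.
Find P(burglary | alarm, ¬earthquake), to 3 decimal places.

P(burglary | alarm, ¬earthquake) ≈ 0.899

P(alarm | ¬earthquake) = 0.01*0.858 + 0.54*0.142 = 0.008580 + 0.076680 = 0.085260
Of this, 0.076680 comes from 0.54*0.142 (the burglary=true cases).
Hence the posterior is 0.076680/0.085260 ≈ 0.899.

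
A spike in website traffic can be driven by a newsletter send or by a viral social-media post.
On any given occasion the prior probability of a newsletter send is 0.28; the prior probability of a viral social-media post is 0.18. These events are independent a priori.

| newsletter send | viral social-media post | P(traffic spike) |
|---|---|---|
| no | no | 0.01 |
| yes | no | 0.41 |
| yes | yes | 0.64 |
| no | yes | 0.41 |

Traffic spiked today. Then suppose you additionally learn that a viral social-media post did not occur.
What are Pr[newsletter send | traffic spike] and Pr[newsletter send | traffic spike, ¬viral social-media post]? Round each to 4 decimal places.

P(traffic spike) = 0.01·0.72·0.82 + 0.41·0.72·0.18 + 0.41·0.28·0.82 + 0.64·0.28·0.18 = 0.005904 + 0.053136 + 0.094136 + 0.032256 = 0.185432
Of this, 0.126392 comes from 0.094136 + 0.032256 (the newsletter send=true cases).
So P(newsletter send | traffic spike) = 0.126392/0.185432 ≈ 0.6816.

With the extra evidence:
P(traffic spike | ¬viral social-media post) = 0.01·0.72 + 0.41·0.28 = 0.007200 + 0.114800 = 0.122000
Of this, 0.114800 comes from 0.41·0.28 (the newsletter send=true cases).
P(newsletter send | traffic spike, ¬viral social-media post) = 0.114800 / 0.122000 ≈ 0.9410
Ruling out viral social-media post raises the posterior on newsletter send — the flip side of explaining away.

Pr[newsletter send | traffic spike] ≈ 0.6816; Pr[newsletter send | traffic spike, ¬viral social-media post] ≈ 0.9410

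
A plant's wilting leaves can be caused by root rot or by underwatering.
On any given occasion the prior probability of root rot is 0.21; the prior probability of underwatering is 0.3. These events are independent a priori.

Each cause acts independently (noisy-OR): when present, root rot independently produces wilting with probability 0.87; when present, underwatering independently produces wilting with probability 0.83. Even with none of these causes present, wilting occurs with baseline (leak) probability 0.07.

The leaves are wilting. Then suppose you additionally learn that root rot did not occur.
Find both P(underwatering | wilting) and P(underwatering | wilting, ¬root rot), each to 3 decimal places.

Under noisy-OR, P(wilting | causes) = 1 − (1−0.07)·∏(1−qᵢ) over the active causes.
P(wilting) = 0.07*0.79*0.7 + 0.8419*0.79*0.3 + 0.8791*0.21*0.7 + 0.979447*0.21*0.3 = 0.038710 + 0.199530 + 0.129228 + 0.061705 = 0.429173
Restricting to configurations with underwatering present: 0.199530 + 0.061705 = 0.261235.
Hence the posterior is 0.261235/0.429173 ≈ 0.609.

Now condition on the additional information:
Sum P(wilting|·) weighted by the priors over both values of underwatering:
  P(wilting | ¬root rot) = 0.07*0.7 + 0.8419*0.3
        = 0.049000 + 0.252570 = 0.301570
The terms with underwatering present sum to 0.252570, so
  P(underwatering | wilting, ¬root rot) = 0.252570 / 0.301570 ≈ 0.838
With root rot excluded, underwatering must carry more of the explanatory weight for the wilting.

P(underwatering | wilting) ≈ 0.609; P(underwatering | wilting, ¬root rot) ≈ 0.838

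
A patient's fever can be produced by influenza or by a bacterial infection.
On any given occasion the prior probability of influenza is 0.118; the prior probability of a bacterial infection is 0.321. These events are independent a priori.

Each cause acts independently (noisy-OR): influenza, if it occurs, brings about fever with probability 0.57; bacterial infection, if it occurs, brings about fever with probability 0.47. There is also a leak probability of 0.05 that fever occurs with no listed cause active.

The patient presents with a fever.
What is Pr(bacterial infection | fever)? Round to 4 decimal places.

Under noisy-OR, P(fever | causes) = 1 − (1−0.05)·∏(1−qᵢ) over the active causes.
By total probability over the 4 (influenza, bacterial infection) configurations:
  P(fever) = 0.05·0.882·0.679 + 0.4965·0.882·0.321 + 0.5915·0.118·0.679 + 0.783495·0.118·0.321
        = 0.029944 + 0.140570 + 0.047392 + 0.029677 = 0.247583
The terms with bacterial infection present sum to 0.170247, so
  P(bacterial infection | fever) = 0.170247 / 0.247583 ≈ 0.6876

Pr(bacterial infection | fever) ≈ 0.6876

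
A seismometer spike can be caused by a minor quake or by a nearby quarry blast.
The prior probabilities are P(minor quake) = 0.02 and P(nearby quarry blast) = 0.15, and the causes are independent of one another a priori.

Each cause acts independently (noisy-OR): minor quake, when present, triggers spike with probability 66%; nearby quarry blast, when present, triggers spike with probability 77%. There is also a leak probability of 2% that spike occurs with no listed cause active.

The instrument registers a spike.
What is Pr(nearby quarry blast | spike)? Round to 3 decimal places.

Pr(nearby quarry blast | spike) ≈ 0.806

Under noisy-OR, P(spike | causes) = 1 − (1−0.02)·∏(1−qᵢ) over the active causes.
Enumerate the 4 (minor quake, nearby quarry blast) configurations and weight by the priors:
  P(spike) = 0.02*0.98*0.85 + 0.7746*0.98*0.15 + 0.6668*0.02*0.85 + 0.923364*0.02*0.15
        = 0.016660 + 0.113866 + 0.011336 + 0.002770 = 0.144632
Configurations with nearby quarry blast contribute 0.116636, so
  P(nearby quarry blast | spike) = 0.116636 / 0.144632 ≈ 0.806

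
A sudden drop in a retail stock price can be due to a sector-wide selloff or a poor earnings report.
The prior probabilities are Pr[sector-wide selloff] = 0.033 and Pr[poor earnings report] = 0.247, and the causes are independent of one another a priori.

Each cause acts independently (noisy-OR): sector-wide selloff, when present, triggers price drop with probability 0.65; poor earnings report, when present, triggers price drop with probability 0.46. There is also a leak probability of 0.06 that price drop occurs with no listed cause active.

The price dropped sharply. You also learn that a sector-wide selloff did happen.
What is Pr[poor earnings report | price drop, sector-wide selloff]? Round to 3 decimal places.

Pr[poor earnings report | price drop, sector-wide selloff] ≈ 0.287

Under noisy-OR, P(price drop | causes) = 1 − (1−0.06)·∏(1−qᵢ) over the active causes.
Numerator (weight on configurations with poor earnings report): 0.82234×0.247 = 0.203118
Denominator P(price drop | sector-wide selloff): 0.671×0.753 + 0.82234×0.247 = 0.708381
P(poor earnings report | price drop, sector-wide selloff) = 0.203118/0.708381 ≈ 0.287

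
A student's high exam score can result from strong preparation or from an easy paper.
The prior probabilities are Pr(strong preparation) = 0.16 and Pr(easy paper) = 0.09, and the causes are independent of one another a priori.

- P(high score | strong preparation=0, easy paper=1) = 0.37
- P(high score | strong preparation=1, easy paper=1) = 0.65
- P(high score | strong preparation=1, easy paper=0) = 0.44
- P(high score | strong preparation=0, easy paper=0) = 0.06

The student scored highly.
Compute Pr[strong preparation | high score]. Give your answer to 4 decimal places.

P(high score) = 0.06·0.84·0.91 + 0.37·0.84·0.09 + 0.44·0.16·0.91 + 0.65·0.16·0.09 = 0.045864 + 0.027972 + 0.064064 + 0.009360 = 0.147260
Restricting to configurations with strong preparation present: 0.064064 + 0.009360 = 0.073424.
P(strong preparation | high score) = 0.073424 / 0.147260 ≈ 0.4986

Pr[strong preparation | high score] ≈ 0.4986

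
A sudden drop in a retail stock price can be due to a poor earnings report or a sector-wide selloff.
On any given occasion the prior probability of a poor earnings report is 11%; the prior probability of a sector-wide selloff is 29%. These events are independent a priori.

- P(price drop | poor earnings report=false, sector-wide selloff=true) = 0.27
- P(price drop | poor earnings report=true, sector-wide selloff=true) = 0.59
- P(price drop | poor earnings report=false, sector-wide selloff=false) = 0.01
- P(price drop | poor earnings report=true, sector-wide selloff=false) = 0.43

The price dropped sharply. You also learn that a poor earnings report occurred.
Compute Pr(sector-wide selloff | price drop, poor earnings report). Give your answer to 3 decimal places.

By total probability over both values of sector-wide selloff:
  P(price drop | poor earnings report) = 0.43×0.71 + 0.59×0.29
        = 0.305300 + 0.171100 = 0.476400
The terms with sector-wide selloff present sum to 0.171100, so
  P(sector-wide selloff | price drop, poor earnings report) = 0.171100 / 0.476400 ≈ 0.359

Pr(sector-wide selloff | price drop, poor earnings report) ≈ 0.359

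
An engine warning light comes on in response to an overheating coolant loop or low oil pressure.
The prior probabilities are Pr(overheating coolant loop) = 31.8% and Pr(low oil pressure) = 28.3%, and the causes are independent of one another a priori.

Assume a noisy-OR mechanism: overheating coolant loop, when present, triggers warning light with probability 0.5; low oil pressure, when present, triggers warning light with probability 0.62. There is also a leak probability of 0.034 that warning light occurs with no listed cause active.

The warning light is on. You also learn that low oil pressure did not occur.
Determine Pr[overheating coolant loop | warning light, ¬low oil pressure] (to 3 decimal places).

Under noisy-OR, P(warning light | causes) = 1 − (1−0.034)·∏(1−qᵢ) over the active causes.
P(warning light | ¬low oil pressure) = 0.034·0.682 + 0.517·0.318 = 0.023188 + 0.164406 = 0.187594
Of this, 0.164406 comes from 0.517·0.318 (the overheating coolant loop=true cases).
Hence the posterior is 0.164406/0.187594 ≈ 0.876.

Pr[overheating coolant loop | warning light, ¬low oil pressure] ≈ 0.876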